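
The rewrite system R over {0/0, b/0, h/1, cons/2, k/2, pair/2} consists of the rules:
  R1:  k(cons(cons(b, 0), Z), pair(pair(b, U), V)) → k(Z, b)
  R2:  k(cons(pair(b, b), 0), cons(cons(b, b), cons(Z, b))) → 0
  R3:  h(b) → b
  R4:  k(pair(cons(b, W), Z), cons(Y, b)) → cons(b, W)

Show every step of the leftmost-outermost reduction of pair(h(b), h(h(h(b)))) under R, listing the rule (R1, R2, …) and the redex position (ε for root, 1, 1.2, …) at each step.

pair(b, b)

1. pair(h(b), h(h(h(b))))  →  pair(b, h(h(h(b))))   [R3 at 1]
2. pair(b, h(h(h(b))))  →  pair(b, h(h(b)))   [R3 at 2.1.1]
3. pair(b, h(h(b)))  →  pair(b, h(b))   [R3 at 2.1]
4. pair(b, h(b))  →  pair(b, b)   [R3 at 2]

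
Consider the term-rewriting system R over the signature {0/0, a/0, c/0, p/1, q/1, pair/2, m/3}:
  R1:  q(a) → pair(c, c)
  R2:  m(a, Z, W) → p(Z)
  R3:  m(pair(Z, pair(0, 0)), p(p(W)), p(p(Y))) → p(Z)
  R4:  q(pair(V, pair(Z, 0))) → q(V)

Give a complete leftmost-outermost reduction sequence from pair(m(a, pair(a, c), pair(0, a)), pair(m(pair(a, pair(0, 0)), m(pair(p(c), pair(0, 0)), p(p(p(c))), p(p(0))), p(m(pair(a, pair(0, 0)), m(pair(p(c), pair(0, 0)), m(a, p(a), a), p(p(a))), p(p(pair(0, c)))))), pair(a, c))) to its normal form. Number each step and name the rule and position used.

pair(p(pair(a, c)), pair(p(a), pair(a, c)))

1. pair(m(a, pair(a, c), pair(0, a)), pair(m(pair(a, pair(0, 0)), m(pair(p(c), pair(0, 0)), p(p(p(c))), p(p(0))), p(m(pair(a, pair(0, 0)), m(pair(p(c), pair(0, 0)), m(a, p(a), a), p(p(a))), p(p(pair(0, c)))))), pair(a, c)))  →  pair(p(pair(a, c)), pair(m(pair(a, pair(0, 0)), m(pair(p(c), pair(0, 0)), p(p(p(c))), p(p(0))), p(m(pair(a, pair(0, 0)), m(pair(p(c), pair(0, 0)), m(a, p(a), a), p(p(a))), p(p(pair(0, c)))))), pair(a, c)))   [R2 at 1]
2. pair(p(pair(a, c)), pair(m(pair(a, pair(0, 0)), m(pair(p(c), pair(0, 0)), p(p(p(c))), p(p(0))), p(m(pair(a, pair(0, 0)), m(pair(p(c), pair(0, 0)), m(a, p(a), a), p(p(a))), p(p(pair(0, c)))))), pair(a, c)))  →  pair(p(pair(a, c)), pair(m(pair(a, pair(0, 0)), p(p(c)), p(m(pair(a, pair(0, 0)), m(pair(p(c), pair(0, 0)), m(a, p(a), a), p(p(a))), p(p(pair(0, c)))))), pair(a, c)))   [R3 at 2.1.2]
3. pair(p(pair(a, c)), pair(m(pair(a, pair(0, 0)), p(p(c)), p(m(pair(a, pair(0, 0)), m(pair(p(c), pair(0, 0)), m(a, p(a), a), p(p(a))), p(p(pair(0, c)))))), pair(a, c)))  →  pair(p(pair(a, c)), pair(m(pair(a, pair(0, 0)), p(p(c)), p(m(pair(a, pair(0, 0)), m(pair(p(c), pair(0, 0)), p(p(a)), p(p(a))), p(p(pair(0, c)))))), pair(a, c)))   [R2 at 2.1.3.1.2.2]
4. pair(p(pair(a, c)), pair(m(pair(a, pair(0, 0)), p(p(c)), p(m(pair(a, pair(0, 0)), m(pair(p(c), pair(0, 0)), p(p(a)), p(p(a))), p(p(pair(0, c)))))), pair(a, c)))  →  pair(p(pair(a, c)), pair(m(pair(a, pair(0, 0)), p(p(c)), p(m(pair(a, pair(0, 0)), p(p(c)), p(p(pair(0, c)))))), pair(a, c)))   [R3 at 2.1.3.1.2]
5. pair(p(pair(a, c)), pair(m(pair(a, pair(0, 0)), p(p(c)), p(m(pair(a, pair(0, 0)), p(p(c)), p(p(pair(0, c)))))), pair(a, c)))  →  pair(p(pair(a, c)), pair(m(pair(a, pair(0, 0)), p(p(c)), p(p(a))), pair(a, c)))   [R3 at 2.1.3.1]
6. pair(p(pair(a, c)), pair(m(pair(a, pair(0, 0)), p(p(c)), p(p(a))), pair(a, c)))  →  pair(p(pair(a, c)), pair(p(a), pair(a, c)))   [R3 at 2.1]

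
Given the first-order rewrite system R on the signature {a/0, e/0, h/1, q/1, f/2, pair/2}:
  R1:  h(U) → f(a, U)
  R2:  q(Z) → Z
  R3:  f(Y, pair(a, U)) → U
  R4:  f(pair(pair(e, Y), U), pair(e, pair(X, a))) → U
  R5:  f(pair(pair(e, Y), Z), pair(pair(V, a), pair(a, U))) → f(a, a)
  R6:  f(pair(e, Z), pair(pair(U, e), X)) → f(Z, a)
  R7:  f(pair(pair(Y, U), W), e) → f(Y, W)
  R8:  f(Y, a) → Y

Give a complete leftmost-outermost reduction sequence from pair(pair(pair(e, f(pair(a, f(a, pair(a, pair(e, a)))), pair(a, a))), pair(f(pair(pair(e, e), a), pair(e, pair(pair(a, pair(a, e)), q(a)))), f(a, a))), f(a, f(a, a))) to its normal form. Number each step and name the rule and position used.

1. pair(pair(pair(e, f(pair(a, f(a, pair(a, pair(e, a)))), pair(a, a))), pair(f(pair(pair(e, e), a), pair(e, pair(pair(a, pair(a, e)), q(a)))), f(a, a))), f(a, f(a, a)))  →  pair(pair(pair(e, a), pair(f(pair(pair(e, e), a), pair(e, pair(pair(a, pair(a, e)), q(a)))), f(a, a))), f(a, f(a, a)))   [R3 at 1.1.2]
2. pair(pair(pair(e, a), pair(f(pair(pair(e, e), a), pair(e, pair(pair(a, pair(a, e)), q(a)))), f(a, a))), f(a, f(a, a)))  →  pair(pair(pair(e, a), pair(f(pair(pair(e, e), a), pair(e, pair(pair(a, pair(a, e)), a))), f(a, a))), f(a, f(a, a)))   [R2 at 1.2.1.2.2.2]
3. pair(pair(pair(e, a), pair(f(pair(pair(e, e), a), pair(e, pair(pair(a, pair(a, e)), a))), f(a, a))), f(a, f(a, a)))  →  pair(pair(pair(e, a), pair(a, f(a, a))), f(a, f(a, a)))   [R4 at 1.2.1]
4. pair(pair(pair(e, a), pair(a, f(a, a))), f(a, f(a, a)))  →  pair(pair(pair(e, a), pair(a, a)), f(a, f(a, a)))   [R8 at 1.2.2]
5. pair(pair(pair(e, a), pair(a, a)), f(a, f(a, a)))  →  pair(pair(pair(e, a), pair(a, a)), f(a, a))   [R8 at 2.2]
6. pair(pair(pair(e, a), pair(a, a)), f(a, a))  →  pair(pair(pair(e, a), pair(a, a)), a)   [R8 at 2]

pair(pair(pair(e, a), pair(a, a)), a)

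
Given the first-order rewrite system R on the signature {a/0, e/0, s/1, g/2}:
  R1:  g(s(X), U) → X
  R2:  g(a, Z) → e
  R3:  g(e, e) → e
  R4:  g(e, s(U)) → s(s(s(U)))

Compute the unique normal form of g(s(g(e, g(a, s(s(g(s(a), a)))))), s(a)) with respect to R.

1. g(s(g(e, g(a, s(s(g(s(a), a)))))), s(a))  →  g(e, g(a, s(s(g(s(a), a)))))   [R1 at ε]
2. g(e, g(a, s(s(g(s(a), a)))))  →  g(e, e)   [R2 at 2]
3. g(e, e)  →  e   [R3 at ε]

e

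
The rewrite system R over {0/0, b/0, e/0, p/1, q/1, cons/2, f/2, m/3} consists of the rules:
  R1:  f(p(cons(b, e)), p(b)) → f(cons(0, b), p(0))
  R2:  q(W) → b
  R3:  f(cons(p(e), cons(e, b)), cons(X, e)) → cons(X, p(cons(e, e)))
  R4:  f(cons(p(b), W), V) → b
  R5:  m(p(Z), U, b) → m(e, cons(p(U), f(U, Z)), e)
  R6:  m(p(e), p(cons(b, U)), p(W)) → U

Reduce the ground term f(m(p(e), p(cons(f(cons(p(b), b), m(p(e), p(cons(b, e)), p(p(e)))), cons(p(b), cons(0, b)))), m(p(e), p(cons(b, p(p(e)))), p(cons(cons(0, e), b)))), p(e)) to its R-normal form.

1. f(m(p(e), p(cons(f(cons(p(b), b), m(p(e), p(cons(b, e)), p(p(e)))), cons(p(b), cons(0, b)))), m(p(e), p(cons(b, p(p(e)))), p(cons(cons(0, e), b)))), p(e))  →  f(m(p(e), p(cons(b, cons(p(b), cons(0, b)))), m(p(e), p(cons(b, p(p(e)))), p(cons(cons(0, e), b)))), p(e))   [R4 at 1.2.1.1]
2. f(m(p(e), p(cons(b, cons(p(b), cons(0, b)))), m(p(e), p(cons(b, p(p(e)))), p(cons(cons(0, e), b)))), p(e))  →  f(m(p(e), p(cons(b, cons(p(b), cons(0, b)))), p(p(e))), p(e))   [R6 at 1.3]
3. f(m(p(e), p(cons(b, cons(p(b), cons(0, b)))), p(p(e))), p(e))  →  f(cons(p(b), cons(0, b)), p(e))   [R6 at 1]
4. f(cons(p(b), cons(0, b)), p(e))  →  b   [R4 at ε]

b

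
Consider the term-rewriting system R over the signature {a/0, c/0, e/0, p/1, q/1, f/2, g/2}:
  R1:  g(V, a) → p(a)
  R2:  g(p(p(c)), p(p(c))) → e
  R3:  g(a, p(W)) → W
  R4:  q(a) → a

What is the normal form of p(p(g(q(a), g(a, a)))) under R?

p(p(a))

1. p(p(g(q(a), g(a, a))))  →  p(p(g(a, g(a, a))))   [R4 at 1.1.1]
2. p(p(g(a, g(a, a))))  →  p(p(g(a, p(a))))   [R1 at 1.1.2]
3. p(p(g(a, p(a))))  →  p(p(a))   [R3 at 1.1]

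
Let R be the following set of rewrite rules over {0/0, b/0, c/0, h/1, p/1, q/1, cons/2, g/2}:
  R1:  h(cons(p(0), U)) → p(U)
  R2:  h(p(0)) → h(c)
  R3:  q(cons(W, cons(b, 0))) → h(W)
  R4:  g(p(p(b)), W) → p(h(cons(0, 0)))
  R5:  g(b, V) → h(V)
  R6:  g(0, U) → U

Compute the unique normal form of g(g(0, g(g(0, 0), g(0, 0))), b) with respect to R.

b

1. g(g(0, g(g(0, 0), g(0, 0))), b)  →  g(g(g(0, 0), g(0, 0)), b)   [R6 at 1]
2. g(g(g(0, 0), g(0, 0)), b)  →  g(g(0, g(0, 0)), b)   [R6 at 1.1]
3. g(g(0, g(0, 0)), b)  →  g(g(0, 0), b)   [R6 at 1]
4. g(g(0, 0), b)  →  g(0, b)   [R6 at 1]
5. g(0, b)  →  b   [R6 at ε]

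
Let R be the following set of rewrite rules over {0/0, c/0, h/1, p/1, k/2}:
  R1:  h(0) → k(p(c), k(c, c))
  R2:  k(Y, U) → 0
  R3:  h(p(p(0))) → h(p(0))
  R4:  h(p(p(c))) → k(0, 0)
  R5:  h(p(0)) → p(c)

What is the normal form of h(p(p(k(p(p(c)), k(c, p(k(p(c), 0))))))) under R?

p(c)

1. h(p(p(k(p(p(c)), k(c, p(k(p(c), 0)))))))  →  h(p(p(0)))   [R2 at 1.1.1]
2. h(p(p(0)))  →  h(p(0))   [R3 at ε]
3. h(p(0))  →  p(c)   [R5 at ε]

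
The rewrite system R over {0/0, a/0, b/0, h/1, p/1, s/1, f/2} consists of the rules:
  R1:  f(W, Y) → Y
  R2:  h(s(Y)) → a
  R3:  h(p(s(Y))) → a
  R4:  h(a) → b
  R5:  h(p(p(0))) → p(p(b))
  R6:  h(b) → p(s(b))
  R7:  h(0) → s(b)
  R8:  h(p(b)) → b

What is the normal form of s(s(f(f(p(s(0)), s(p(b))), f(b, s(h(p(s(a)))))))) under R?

1. s(s(f(f(p(s(0)), s(p(b))), f(b, s(h(p(s(a))))))))  →  s(s(f(b, s(h(p(s(a)))))))   [R1 at 1.1]
2. s(s(f(b, s(h(p(s(a)))))))  →  s(s(s(h(p(s(a))))))   [R1 at 1.1]
3. s(s(s(h(p(s(a))))))  →  s(s(s(a)))   [R3 at 1.1.1]

s(s(s(a)))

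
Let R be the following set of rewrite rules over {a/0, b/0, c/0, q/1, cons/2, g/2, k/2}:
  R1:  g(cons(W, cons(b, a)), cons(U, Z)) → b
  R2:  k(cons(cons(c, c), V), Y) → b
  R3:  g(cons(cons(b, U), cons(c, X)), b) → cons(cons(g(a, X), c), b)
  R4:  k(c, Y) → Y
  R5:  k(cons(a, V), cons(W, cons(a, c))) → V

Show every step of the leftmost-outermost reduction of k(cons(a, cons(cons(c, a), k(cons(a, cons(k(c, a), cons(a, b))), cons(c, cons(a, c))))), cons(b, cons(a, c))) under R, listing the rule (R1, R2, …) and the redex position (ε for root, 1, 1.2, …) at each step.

1. k(cons(a, cons(cons(c, a), k(cons(a, cons(k(c, a), cons(a, b))), cons(c, cons(a, c))))), cons(b, cons(a, c)))  →  cons(cons(c, a), k(cons(a, cons(k(c, a), cons(a, b))), cons(c, cons(a, c))))   [R5 at ε]
2. cons(cons(c, a), k(cons(a, cons(k(c, a), cons(a, b))), cons(c, cons(a, c))))  →  cons(cons(c, a), cons(k(c, a), cons(a, b)))   [R5 at 2]
3. cons(cons(c, a), cons(k(c, a), cons(a, b)))  →  cons(cons(c, a), cons(a, cons(a, b)))   [R4 at 2.1]

cons(cons(c, a), cons(a, cons(a, b)))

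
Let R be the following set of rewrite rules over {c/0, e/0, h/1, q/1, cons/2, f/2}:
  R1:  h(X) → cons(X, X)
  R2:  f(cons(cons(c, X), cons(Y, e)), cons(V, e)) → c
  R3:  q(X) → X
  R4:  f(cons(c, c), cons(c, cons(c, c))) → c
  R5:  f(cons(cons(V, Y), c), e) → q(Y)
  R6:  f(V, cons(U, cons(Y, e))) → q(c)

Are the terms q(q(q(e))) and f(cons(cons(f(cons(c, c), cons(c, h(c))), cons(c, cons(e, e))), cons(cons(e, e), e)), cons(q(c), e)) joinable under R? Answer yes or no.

no — NF(t₁) = e, NF(t₂) = c

Reduce t₁ = q(q(q(e))):
1. q(q(q(e)))  →  q(q(e))   [R3 at ε]
2. q(q(e))  →  q(e)   [R3 at ε]
3. q(e)  →  e   [R3 at ε]

Reduce t₂ = f(cons(cons(f(cons(c, c), cons(c, h(c))), cons(c, cons(e, e))), cons(cons(e, e), e)), cons(q(c), e)):
1. f(cons(cons(f(cons(c, c), cons(c, h(c))), cons(c, cons(e, e))), cons(cons(e, e), e)), cons(q(c), e))  →  f(cons(cons(f(cons(c, c), cons(c, cons(c, c))), cons(c, cons(e, e))), cons(cons(e, e), e)), cons(q(c), e))   [R1 at 1.1.1.2.2]
2. f(cons(cons(f(cons(c, c), cons(c, cons(c, c))), cons(c, cons(e, e))), cons(cons(e, e), e)), cons(q(c), e))  →  f(cons(cons(c, cons(c, cons(e, e))), cons(cons(e, e), e)), cons(q(c), e))   [R4 at 1.1.1]
3. f(cons(cons(c, cons(c, cons(e, e))), cons(cons(e, e), e)), cons(q(c), e))  →  c   [R2 at ε]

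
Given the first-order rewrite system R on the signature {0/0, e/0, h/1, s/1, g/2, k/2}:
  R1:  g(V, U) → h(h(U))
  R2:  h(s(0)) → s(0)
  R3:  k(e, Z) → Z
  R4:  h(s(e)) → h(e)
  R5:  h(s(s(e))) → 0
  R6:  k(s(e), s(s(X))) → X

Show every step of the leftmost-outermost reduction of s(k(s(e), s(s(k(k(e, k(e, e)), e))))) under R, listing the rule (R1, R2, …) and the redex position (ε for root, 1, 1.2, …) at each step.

s(e)

1. s(k(s(e), s(s(k(k(e, k(e, e)), e)))))  →  s(k(k(e, k(e, e)), e))   [R6 at 1]
2. s(k(k(e, k(e, e)), e))  →  s(k(k(e, e), e))   [R3 at 1.1]
3. s(k(k(e, e), e))  →  s(k(e, e))   [R3 at 1.1]
4. s(k(e, e))  →  s(e)   [R3 at 1]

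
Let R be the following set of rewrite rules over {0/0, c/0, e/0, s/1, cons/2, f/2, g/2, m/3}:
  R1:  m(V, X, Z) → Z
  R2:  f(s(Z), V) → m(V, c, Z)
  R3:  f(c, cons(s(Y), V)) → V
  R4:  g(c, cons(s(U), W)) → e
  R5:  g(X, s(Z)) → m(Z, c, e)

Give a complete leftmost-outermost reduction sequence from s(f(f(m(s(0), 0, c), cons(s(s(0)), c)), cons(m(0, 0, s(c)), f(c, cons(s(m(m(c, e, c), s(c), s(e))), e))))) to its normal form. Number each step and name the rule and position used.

s(e)

1. s(f(f(m(s(0), 0, c), cons(s(s(0)), c)), cons(m(0, 0, s(c)), f(c, cons(s(m(m(c, e, c), s(c), s(e))), e)))))  →  s(f(f(c, cons(s(s(0)), c)), cons(m(0, 0, s(c)), f(c, cons(s(m(m(c, e, c), s(c), s(e))), e)))))   [R1 at 1.1.1]
2. s(f(f(c, cons(s(s(0)), c)), cons(m(0, 0, s(c)), f(c, cons(s(m(m(c, e, c), s(c), s(e))), e)))))  →  s(f(c, cons(m(0, 0, s(c)), f(c, cons(s(m(m(c, e, c), s(c), s(e))), e)))))   [R3 at 1.1]
3. s(f(c, cons(m(0, 0, s(c)), f(c, cons(s(m(m(c, e, c), s(c), s(e))), e)))))  →  s(f(c, cons(s(c), f(c, cons(s(m(m(c, e, c), s(c), s(e))), e)))))   [R1 at 1.2.1]
4. s(f(c, cons(s(c), f(c, cons(s(m(m(c, e, c), s(c), s(e))), e)))))  →  s(f(c, cons(s(m(m(c, e, c), s(c), s(e))), e)))   [R3 at 1]
5. s(f(c, cons(s(m(m(c, e, c), s(c), s(e))), e)))  →  s(e)   [R3 at 1]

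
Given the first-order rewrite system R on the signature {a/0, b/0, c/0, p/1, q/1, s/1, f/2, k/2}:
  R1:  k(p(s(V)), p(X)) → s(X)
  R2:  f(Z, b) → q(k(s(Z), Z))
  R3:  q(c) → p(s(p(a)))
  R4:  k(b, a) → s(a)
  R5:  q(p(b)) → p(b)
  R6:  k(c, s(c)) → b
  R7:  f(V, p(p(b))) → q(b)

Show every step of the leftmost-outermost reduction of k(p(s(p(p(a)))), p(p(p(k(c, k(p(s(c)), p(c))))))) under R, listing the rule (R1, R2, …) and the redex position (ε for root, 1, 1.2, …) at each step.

1. k(p(s(p(p(a)))), p(p(p(k(c, k(p(s(c)), p(c)))))))  →  s(p(p(k(c, k(p(s(c)), p(c))))))   [R1 at ε]
2. s(p(p(k(c, k(p(s(c)), p(c))))))  →  s(p(p(k(c, s(c)))))   [R1 at 1.1.1.2]
3. s(p(p(k(c, s(c)))))  →  s(p(p(b)))   [R6 at 1.1.1]

s(p(p(b)))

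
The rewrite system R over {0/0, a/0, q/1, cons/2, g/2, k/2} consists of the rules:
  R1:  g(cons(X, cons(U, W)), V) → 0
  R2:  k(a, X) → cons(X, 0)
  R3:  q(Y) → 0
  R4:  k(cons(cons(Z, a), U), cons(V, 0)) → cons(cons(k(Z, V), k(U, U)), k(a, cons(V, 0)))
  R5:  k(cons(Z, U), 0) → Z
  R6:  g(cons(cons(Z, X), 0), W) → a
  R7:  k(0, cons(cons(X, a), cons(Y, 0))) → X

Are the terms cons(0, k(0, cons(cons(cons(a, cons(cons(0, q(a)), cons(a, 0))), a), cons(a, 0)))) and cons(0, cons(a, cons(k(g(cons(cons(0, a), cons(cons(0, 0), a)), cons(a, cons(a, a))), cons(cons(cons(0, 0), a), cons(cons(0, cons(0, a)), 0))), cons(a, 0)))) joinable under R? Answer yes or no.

Reduce t₁ = cons(0, k(0, cons(cons(cons(a, cons(cons(0, q(a)), cons(a, 0))), a), cons(a, 0)))):
1. cons(0, k(0, cons(cons(cons(a, cons(cons(0, q(a)), cons(a, 0))), a), cons(a, 0))))  →  cons(0, cons(a, cons(cons(0, q(a)), cons(a, 0))))   [R7 at 2]
2. cons(0, cons(a, cons(cons(0, q(a)), cons(a, 0))))  →  cons(0, cons(a, cons(cons(0, 0), cons(a, 0))))   [R3 at 2.2.1.2]

Reduce t₂ = cons(0, cons(a, cons(k(g(cons(cons(0, a), cons(cons(0, 0), a)), cons(a, cons(a, a))), cons(cons(cons(0, 0), a), cons(cons(0, cons(0, a)), 0))), cons(a, 0)))):
1. cons(0, cons(a, cons(k(g(cons(cons(0, a), cons(cons(0, 0), a)), cons(a, cons(a, a))), cons(cons(cons(0, 0), a), cons(cons(0, cons(0, a)), 0))), cons(a, 0))))  →  cons(0, cons(a, cons(k(0, cons(cons(cons(0, 0), a), cons(cons(0, cons(0, a)), 0))), cons(a, 0))))   [R1 at 2.2.1.1]
2. cons(0, cons(a, cons(k(0, cons(cons(cons(0, 0), a), cons(cons(0, cons(0, a)), 0))), cons(a, 0))))  →  cons(0, cons(a, cons(cons(0, 0), cons(a, 0))))   [R7 at 2.2.1]

yes — NF(t₁) = cons(0, cons(a, cons(cons(0, 0), cons(a, 0)))), NF(t₂) = cons(0, cons(a, cons(cons(0, 0), cons(a, 0))))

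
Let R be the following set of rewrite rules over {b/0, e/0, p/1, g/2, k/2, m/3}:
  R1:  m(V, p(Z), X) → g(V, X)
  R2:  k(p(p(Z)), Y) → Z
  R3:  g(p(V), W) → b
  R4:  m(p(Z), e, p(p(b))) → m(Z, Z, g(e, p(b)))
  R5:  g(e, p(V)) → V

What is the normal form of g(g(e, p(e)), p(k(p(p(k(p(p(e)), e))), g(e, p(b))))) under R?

1. g(g(e, p(e)), p(k(p(p(k(p(p(e)), e))), g(e, p(b)))))  →  g(e, p(k(p(p(k(p(p(e)), e))), g(e, p(b)))))   [R5 at 1]
2. g(e, p(k(p(p(k(p(p(e)), e))), g(e, p(b)))))  →  k(p(p(k(p(p(e)), e))), g(e, p(b)))   [R5 at ε]
3. k(p(p(k(p(p(e)), e))), g(e, p(b)))  →  k(p(p(e)), e)   [R2 at ε]
4. k(p(p(e)), e)  →  e   [R2 at ε]

e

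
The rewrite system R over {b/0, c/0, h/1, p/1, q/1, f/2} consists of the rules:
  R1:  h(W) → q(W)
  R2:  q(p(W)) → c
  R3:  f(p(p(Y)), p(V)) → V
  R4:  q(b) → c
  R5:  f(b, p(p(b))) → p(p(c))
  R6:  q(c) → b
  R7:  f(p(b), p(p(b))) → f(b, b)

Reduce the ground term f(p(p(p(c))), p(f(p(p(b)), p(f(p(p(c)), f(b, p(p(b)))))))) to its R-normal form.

1. f(p(p(p(c))), p(f(p(p(b)), p(f(p(p(c)), f(b, p(p(b))))))))  →  f(p(p(b)), p(f(p(p(c)), f(b, p(p(b))))))   [R3 at ε]
2. f(p(p(b)), p(f(p(p(c)), f(b, p(p(b))))))  →  f(p(p(c)), f(b, p(p(b))))   [R3 at ε]
3. f(p(p(c)), f(b, p(p(b))))  →  f(p(p(c)), p(p(c)))   [R5 at 2]
4. f(p(p(c)), p(p(c)))  →  p(c)   [R3 at ε]

p(c)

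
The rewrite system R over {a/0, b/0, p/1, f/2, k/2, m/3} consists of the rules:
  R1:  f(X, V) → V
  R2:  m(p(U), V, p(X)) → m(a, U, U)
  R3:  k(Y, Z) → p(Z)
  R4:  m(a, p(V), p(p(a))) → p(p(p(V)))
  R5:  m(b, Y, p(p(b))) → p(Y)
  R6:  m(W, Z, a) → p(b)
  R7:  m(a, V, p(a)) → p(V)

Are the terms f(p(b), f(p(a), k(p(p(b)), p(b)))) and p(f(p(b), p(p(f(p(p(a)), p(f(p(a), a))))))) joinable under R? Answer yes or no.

Reduce t₁ = f(p(b), f(p(a), k(p(p(b)), p(b)))):
1. f(p(b), f(p(a), k(p(p(b)), p(b))))  →  f(p(a), k(p(p(b)), p(b)))   [R1 at ε]
2. f(p(a), k(p(p(b)), p(b)))  →  k(p(p(b)), p(b))   [R1 at ε]
3. k(p(p(b)), p(b))  →  p(p(b))   [R3 at ε]

Reduce t₂ = p(f(p(b), p(p(f(p(p(a)), p(f(p(a), a))))))):
1. p(f(p(b), p(p(f(p(p(a)), p(f(p(a), a)))))))  →  p(p(p(f(p(p(a)), p(f(p(a), a))))))   [R1 at 1]
2. p(p(p(f(p(p(a)), p(f(p(a), a))))))  →  p(p(p(p(f(p(a), a)))))   [R1 at 1.1.1]
3. p(p(p(p(f(p(a), a)))))  →  p(p(p(p(a))))   [R1 at 1.1.1.1]

no — NF(t₁) = p(p(b)), NF(t₂) = p(p(p(p(a))))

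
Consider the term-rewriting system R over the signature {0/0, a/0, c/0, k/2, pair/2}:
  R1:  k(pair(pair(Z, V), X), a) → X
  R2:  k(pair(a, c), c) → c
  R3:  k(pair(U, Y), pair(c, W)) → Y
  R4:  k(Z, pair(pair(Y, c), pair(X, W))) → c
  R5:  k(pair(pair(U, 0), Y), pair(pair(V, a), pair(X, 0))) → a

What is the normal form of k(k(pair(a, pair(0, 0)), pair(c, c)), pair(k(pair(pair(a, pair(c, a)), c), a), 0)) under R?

1. k(k(pair(a, pair(0, 0)), pair(c, c)), pair(k(pair(pair(a, pair(c, a)), c), a), 0))  →  k(pair(0, 0), pair(k(pair(pair(a, pair(c, a)), c), a), 0))   [R3 at 1]
2. k(pair(0, 0), pair(k(pair(pair(a, pair(c, a)), c), a), 0))  →  k(pair(0, 0), pair(c, 0))   [R1 at 2.1]
3. k(pair(0, 0), pair(c, 0))  →  0   [R3 at ε]

0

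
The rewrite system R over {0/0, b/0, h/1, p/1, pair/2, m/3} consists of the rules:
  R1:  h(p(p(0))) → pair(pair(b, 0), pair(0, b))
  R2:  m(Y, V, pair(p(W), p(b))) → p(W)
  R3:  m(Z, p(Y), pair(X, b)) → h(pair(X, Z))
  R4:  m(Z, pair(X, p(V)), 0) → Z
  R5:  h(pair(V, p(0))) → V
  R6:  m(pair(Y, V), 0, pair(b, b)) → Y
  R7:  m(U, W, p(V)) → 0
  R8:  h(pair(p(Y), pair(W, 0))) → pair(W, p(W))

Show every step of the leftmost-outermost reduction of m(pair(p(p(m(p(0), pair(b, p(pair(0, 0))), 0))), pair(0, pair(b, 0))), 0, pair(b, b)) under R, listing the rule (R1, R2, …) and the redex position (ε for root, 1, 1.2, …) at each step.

1. m(pair(p(p(m(p(0), pair(b, p(pair(0, 0))), 0))), pair(0, pair(b, 0))), 0, pair(b, b))  →  p(p(m(p(0), pair(b, p(pair(0, 0))), 0)))   [R6 at ε]
2. p(p(m(p(0), pair(b, p(pair(0, 0))), 0)))  →  p(p(p(0)))   [R4 at 1.1]

p(p(p(0)))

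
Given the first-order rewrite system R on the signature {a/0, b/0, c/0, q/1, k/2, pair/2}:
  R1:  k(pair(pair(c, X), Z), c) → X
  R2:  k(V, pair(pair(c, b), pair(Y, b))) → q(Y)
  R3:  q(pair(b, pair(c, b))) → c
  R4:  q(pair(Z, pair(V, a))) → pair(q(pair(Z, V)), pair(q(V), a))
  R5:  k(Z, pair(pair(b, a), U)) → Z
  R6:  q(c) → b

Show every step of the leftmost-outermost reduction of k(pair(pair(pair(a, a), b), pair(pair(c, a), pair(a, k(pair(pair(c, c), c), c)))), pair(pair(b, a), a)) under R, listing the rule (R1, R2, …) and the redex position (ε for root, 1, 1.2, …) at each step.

pair(pair(pair(a, a), b), pair(pair(c, a), pair(a, c)))

1. k(pair(pair(pair(a, a), b), pair(pair(c, a), pair(a, k(pair(pair(c, c), c), c)))), pair(pair(b, a), a))  →  pair(pair(pair(a, a), b), pair(pair(c, a), pair(a, k(pair(pair(c, c), c), c))))   [R5 at ε]
2. pair(pair(pair(a, a), b), pair(pair(c, a), pair(a, k(pair(pair(c, c), c), c))))  →  pair(pair(pair(a, a), b), pair(pair(c, a), pair(a, c)))   [R1 at 2.2.2]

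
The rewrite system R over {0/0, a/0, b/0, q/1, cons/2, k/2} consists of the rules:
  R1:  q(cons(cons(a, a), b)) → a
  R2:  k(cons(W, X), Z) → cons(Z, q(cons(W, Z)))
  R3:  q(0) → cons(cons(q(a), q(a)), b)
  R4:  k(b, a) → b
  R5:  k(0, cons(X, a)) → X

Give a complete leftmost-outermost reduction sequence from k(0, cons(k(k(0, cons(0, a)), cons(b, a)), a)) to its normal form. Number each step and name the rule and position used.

b

1. k(0, cons(k(k(0, cons(0, a)), cons(b, a)), a))  →  k(k(0, cons(0, a)), cons(b, a))   [R5 at ε]
2. k(k(0, cons(0, a)), cons(b, a))  →  k(0, cons(b, a))   [R5 at 1]
3. k(0, cons(b, a))  →  b   [R5 at ε]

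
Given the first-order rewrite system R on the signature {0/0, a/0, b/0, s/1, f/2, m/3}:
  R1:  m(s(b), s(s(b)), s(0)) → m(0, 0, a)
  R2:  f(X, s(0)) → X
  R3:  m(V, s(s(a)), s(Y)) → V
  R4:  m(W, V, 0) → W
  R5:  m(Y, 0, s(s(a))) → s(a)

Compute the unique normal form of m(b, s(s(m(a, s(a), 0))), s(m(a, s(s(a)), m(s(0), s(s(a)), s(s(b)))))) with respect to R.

1. m(b, s(s(m(a, s(a), 0))), s(m(a, s(s(a)), m(s(0), s(s(a)), s(s(b))))))  →  m(b, s(s(a)), s(m(a, s(s(a)), m(s(0), s(s(a)), s(s(b))))))   [R4 at 2.1.1]
2. m(b, s(s(a)), s(m(a, s(s(a)), m(s(0), s(s(a)), s(s(b))))))  →  b   [R3 at ε]

b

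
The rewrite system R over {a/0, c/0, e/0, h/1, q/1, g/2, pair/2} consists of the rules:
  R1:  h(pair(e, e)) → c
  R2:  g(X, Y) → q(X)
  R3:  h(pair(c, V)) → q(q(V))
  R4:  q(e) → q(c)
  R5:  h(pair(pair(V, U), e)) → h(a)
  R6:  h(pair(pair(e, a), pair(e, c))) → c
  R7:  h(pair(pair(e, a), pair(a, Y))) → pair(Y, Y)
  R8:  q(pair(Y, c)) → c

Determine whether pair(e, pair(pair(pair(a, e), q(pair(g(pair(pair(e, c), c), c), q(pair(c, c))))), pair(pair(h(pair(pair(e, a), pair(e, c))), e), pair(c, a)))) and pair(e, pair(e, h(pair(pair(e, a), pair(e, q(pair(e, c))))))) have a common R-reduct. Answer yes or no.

no — NF(t₁) = pair(e, pair(pair(pair(a, e), c), pair(pair(c, e), pair(c, a)))), NF(t₂) = pair(e, pair(e, c))

Reduce t₁ = pair(e, pair(pair(pair(a, e), q(pair(g(pair(pair(e, c), c), c), q(pair(c, c))))), pair(pair(h(pair(pair(e, a), pair(e, c))), e), pair(c, a)))):
1. pair(e, pair(pair(pair(a, e), q(pair(g(pair(pair(e, c), c), c), q(pair(c, c))))), pair(pair(h(pair(pair(e, a), pair(e, c))), e), pair(c, a))))  →  pair(e, pair(pair(pair(a, e), q(pair(q(pair(pair(e, c), c)), q(pair(c, c))))), pair(pair(h(pair(pair(e, a), pair(e, c))), e), pair(c, a))))   [R2 at 2.1.2.1.1]
2. pair(e, pair(pair(pair(a, e), q(pair(q(pair(pair(e, c), c)), q(pair(c, c))))), pair(pair(h(pair(pair(e, a), pair(e, c))), e), pair(c, a))))  →  pair(e, pair(pair(pair(a, e), q(pair(c, q(pair(c, c))))), pair(pair(h(pair(pair(e, a), pair(e, c))), e), pair(c, a))))   [R8 at 2.1.2.1.1]
3. pair(e, pair(pair(pair(a, e), q(pair(c, q(pair(c, c))))), pair(pair(h(pair(pair(e, a), pair(e, c))), e), pair(c, a))))  →  pair(e, pair(pair(pair(a, e), q(pair(c, c))), pair(pair(h(pair(pair(e, a), pair(e, c))), e), pair(c, a))))   [R8 at 2.1.2.1.2]
4. pair(e, pair(pair(pair(a, e), q(pair(c, c))), pair(pair(h(pair(pair(e, a), pair(e, c))), e), pair(c, a))))  →  pair(e, pair(pair(pair(a, e), c), pair(pair(h(pair(pair(e, a), pair(e, c))), e), pair(c, a))))   [R8 at 2.1.2]
5. pair(e, pair(pair(pair(a, e), c), pair(pair(h(pair(pair(e, a), pair(e, c))), e), pair(c, a))))  →  pair(e, pair(pair(pair(a, e), c), pair(pair(c, e), pair(c, a))))   [R6 at 2.2.1.1]

Reduce t₂ = pair(e, pair(e, h(pair(pair(e, a), pair(e, q(pair(e, c))))))):
1. pair(e, pair(e, h(pair(pair(e, a), pair(e, q(pair(e, c)))))))  →  pair(e, pair(e, h(pair(pair(e, a), pair(e, c)))))   [R8 at 2.2.1.2.2]
2. pair(e, pair(e, h(pair(pair(e, a), pair(e, c)))))  →  pair(e, pair(e, c))   [R6 at 2.2]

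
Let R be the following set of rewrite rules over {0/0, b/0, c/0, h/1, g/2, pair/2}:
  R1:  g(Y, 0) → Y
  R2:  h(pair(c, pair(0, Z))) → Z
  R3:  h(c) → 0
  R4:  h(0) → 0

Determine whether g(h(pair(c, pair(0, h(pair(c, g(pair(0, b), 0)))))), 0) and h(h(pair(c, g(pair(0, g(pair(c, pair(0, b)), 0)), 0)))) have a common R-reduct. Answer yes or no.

Reduce t₁ = g(h(pair(c, pair(0, h(pair(c, g(pair(0, b), 0)))))), 0):
1. g(h(pair(c, pair(0, h(pair(c, g(pair(0, b), 0)))))), 0)  →  h(pair(c, pair(0, h(pair(c, g(pair(0, b), 0))))))   [R1 at ε]
2. h(pair(c, pair(0, h(pair(c, g(pair(0, b), 0))))))  →  h(pair(c, g(pair(0, b), 0)))   [R2 at ε]
3. h(pair(c, g(pair(0, b), 0)))  →  h(pair(c, pair(0, b)))   [R1 at 1.2]
4. h(pair(c, pair(0, b)))  →  b   [R2 at ε]

Reduce t₂ = h(h(pair(c, g(pair(0, g(pair(c, pair(0, b)), 0)), 0)))):
1. h(h(pair(c, g(pair(0, g(pair(c, pair(0, b)), 0)), 0))))  →  h(h(pair(c, pair(0, g(pair(c, pair(0, b)), 0)))))   [R1 at 1.1.2]
2. h(h(pair(c, pair(0, g(pair(c, pair(0, b)), 0)))))  →  h(g(pair(c, pair(0, b)), 0))   [R2 at 1]
3. h(g(pair(c, pair(0, b)), 0))  →  h(pair(c, pair(0, b)))   [R1 at 1]
4. h(pair(c, pair(0, b)))  →  b   [R2 at ε]

yes — NF(t₁) = b, NF(t₂) = b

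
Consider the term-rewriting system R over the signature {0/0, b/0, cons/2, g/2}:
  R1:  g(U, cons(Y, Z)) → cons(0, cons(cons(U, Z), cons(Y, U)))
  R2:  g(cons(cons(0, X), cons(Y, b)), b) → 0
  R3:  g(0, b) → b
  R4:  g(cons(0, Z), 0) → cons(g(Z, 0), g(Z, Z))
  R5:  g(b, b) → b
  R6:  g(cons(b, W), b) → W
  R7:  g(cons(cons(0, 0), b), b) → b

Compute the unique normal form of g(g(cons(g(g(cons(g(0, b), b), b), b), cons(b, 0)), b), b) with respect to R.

1. g(g(cons(g(g(cons(g(0, b), b), b), b), cons(b, 0)), b), b)  →  g(g(cons(g(g(cons(b, b), b), b), cons(b, 0)), b), b)   [R3 at 1.1.1.1.1.1]
2. g(g(cons(g(g(cons(b, b), b), b), cons(b, 0)), b), b)  →  g(g(cons(g(b, b), cons(b, 0)), b), b)   [R6 at 1.1.1.1]
3. g(g(cons(g(b, b), cons(b, 0)), b), b)  →  g(g(cons(b, cons(b, 0)), b), b)   [R5 at 1.1.1]
4. g(g(cons(b, cons(b, 0)), b), b)  →  g(cons(b, 0), b)   [R6 at 1]
5. g(cons(b, 0), b)  →  0   [R6 at ε]

0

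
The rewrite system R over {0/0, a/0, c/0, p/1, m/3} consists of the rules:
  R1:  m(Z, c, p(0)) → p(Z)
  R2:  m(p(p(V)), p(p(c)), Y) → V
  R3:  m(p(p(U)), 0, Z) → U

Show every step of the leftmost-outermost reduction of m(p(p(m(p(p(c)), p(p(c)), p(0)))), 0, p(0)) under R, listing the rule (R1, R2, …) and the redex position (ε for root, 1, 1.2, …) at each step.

c

1. m(p(p(m(p(p(c)), p(p(c)), p(0)))), 0, p(0))  →  m(p(p(c)), p(p(c)), p(0))   [R3 at ε]
2. m(p(p(c)), p(p(c)), p(0))  →  c   [R2 at ε]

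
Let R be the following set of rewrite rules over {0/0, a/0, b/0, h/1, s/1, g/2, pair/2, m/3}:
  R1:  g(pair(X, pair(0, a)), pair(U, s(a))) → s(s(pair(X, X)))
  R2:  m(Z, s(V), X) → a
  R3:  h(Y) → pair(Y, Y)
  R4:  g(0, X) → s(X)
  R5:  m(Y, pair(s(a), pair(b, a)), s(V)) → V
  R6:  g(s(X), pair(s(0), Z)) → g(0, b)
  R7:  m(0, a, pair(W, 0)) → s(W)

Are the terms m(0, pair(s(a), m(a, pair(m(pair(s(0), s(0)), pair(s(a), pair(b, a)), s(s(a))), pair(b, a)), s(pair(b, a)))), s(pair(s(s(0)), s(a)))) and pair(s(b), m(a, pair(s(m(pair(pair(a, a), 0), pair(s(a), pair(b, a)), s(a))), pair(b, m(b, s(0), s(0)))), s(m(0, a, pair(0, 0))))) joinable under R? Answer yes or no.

no — NF(t₁) = pair(s(s(0)), s(a)), NF(t₂) = pair(s(b), s(0))

Reduce t₁ = m(0, pair(s(a), m(a, pair(m(pair(s(0), s(0)), pair(s(a), pair(b, a)), s(s(a))), pair(b, a)), s(pair(b, a)))), s(pair(s(s(0)), s(a)))):
1. m(0, pair(s(a), m(a, pair(m(pair(s(0), s(0)), pair(s(a), pair(b, a)), s(s(a))), pair(b, a)), s(pair(b, a)))), s(pair(s(s(0)), s(a))))  →  m(0, pair(s(a), m(a, pair(s(a), pair(b, a)), s(pair(b, a)))), s(pair(s(s(0)), s(a))))   [R5 at 2.2.2.1]
2. m(0, pair(s(a), m(a, pair(s(a), pair(b, a)), s(pair(b, a)))), s(pair(s(s(0)), s(a))))  →  m(0, pair(s(a), pair(b, a)), s(pair(s(s(0)), s(a))))   [R5 at 2.2]
3. m(0, pair(s(a), pair(b, a)), s(pair(s(s(0)), s(a))))  →  pair(s(s(0)), s(a))   [R5 at ε]

Reduce t₂ = pair(s(b), m(a, pair(s(m(pair(pair(a, a), 0), pair(s(a), pair(b, a)), s(a))), pair(b, m(b, s(0), s(0)))), s(m(0, a, pair(0, 0))))):
1. pair(s(b), m(a, pair(s(m(pair(pair(a, a), 0), pair(s(a), pair(b, a)), s(a))), pair(b, m(b, s(0), s(0)))), s(m(0, a, pair(0, 0)))))  →  pair(s(b), m(a, pair(s(a), pair(b, m(b, s(0), s(0)))), s(m(0, a, pair(0, 0)))))   [R5 at 2.2.1.1]
2. pair(s(b), m(a, pair(s(a), pair(b, m(b, s(0), s(0)))), s(m(0, a, pair(0, 0)))))  →  pair(s(b), m(a, pair(s(a), pair(b, a)), s(m(0, a, pair(0, 0)))))   [R2 at 2.2.2.2]
3. pair(s(b), m(a, pair(s(a), pair(b, a)), s(m(0, a, pair(0, 0)))))  →  pair(s(b), m(0, a, pair(0, 0)))   [R5 at 2]
4. pair(s(b), m(0, a, pair(0, 0)))  →  pair(s(b), s(0))   [R7 at 2]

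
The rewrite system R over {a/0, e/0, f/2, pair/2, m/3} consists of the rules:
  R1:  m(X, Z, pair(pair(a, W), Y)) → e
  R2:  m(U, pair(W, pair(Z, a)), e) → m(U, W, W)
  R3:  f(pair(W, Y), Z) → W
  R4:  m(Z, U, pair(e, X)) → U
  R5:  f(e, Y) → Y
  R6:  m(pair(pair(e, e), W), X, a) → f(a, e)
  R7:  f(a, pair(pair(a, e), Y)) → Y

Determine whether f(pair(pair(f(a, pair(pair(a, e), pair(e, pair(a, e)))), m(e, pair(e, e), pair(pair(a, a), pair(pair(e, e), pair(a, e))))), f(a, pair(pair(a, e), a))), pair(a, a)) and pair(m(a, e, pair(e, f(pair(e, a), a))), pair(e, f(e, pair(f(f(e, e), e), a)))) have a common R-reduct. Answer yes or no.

no — NF(t₁) = pair(pair(e, pair(a, e)), e), NF(t₂) = pair(e, pair(e, pair(e, a)))

Reduce t₁ = f(pair(pair(f(a, pair(pair(a, e), pair(e, pair(a, e)))), m(e, pair(e, e), pair(pair(a, a), pair(pair(e, e), pair(a, e))))), f(a, pair(pair(a, e), a))), pair(a, a)):
1. f(pair(pair(f(a, pair(pair(a, e), pair(e, pair(a, e)))), m(e, pair(e, e), pair(pair(a, a), pair(pair(e, e), pair(a, e))))), f(a, pair(pair(a, e), a))), pair(a, a))  →  pair(f(a, pair(pair(a, e), pair(e, pair(a, e)))), m(e, pair(e, e), pair(pair(a, a), pair(pair(e, e), pair(a, e)))))   [R3 at ε]
2. pair(f(a, pair(pair(a, e), pair(e, pair(a, e)))), m(e, pair(e, e), pair(pair(a, a), pair(pair(e, e), pair(a, e)))))  →  pair(pair(e, pair(a, e)), m(e, pair(e, e), pair(pair(a, a), pair(pair(e, e), pair(a, e)))))   [R7 at 1]
3. pair(pair(e, pair(a, e)), m(e, pair(e, e), pair(pair(a, a), pair(pair(e, e), pair(a, e)))))  →  pair(pair(e, pair(a, e)), e)   [R1 at 2]

Reduce t₂ = pair(m(a, e, pair(e, f(pair(e, a), a))), pair(e, f(e, pair(f(f(e, e), e), a)))):
1. pair(m(a, e, pair(e, f(pair(e, a), a))), pair(e, f(e, pair(f(f(e, e), e), a))))  →  pair(e, pair(e, f(e, pair(f(f(e, e), e), a))))   [R4 at 1]
2. pair(e, pair(e, f(e, pair(f(f(e, e), e), a))))  →  pair(e, pair(e, pair(f(f(e, e), e), a)))   [R5 at 2.2]
3. pair(e, pair(e, pair(f(f(e, e), e), a)))  →  pair(e, pair(e, pair(f(e, e), a)))   [R5 at 2.2.1.1]
4. pair(e, pair(e, pair(f(e, e), a)))  →  pair(e, pair(e, pair(e, a)))   [R5 at 2.2.1]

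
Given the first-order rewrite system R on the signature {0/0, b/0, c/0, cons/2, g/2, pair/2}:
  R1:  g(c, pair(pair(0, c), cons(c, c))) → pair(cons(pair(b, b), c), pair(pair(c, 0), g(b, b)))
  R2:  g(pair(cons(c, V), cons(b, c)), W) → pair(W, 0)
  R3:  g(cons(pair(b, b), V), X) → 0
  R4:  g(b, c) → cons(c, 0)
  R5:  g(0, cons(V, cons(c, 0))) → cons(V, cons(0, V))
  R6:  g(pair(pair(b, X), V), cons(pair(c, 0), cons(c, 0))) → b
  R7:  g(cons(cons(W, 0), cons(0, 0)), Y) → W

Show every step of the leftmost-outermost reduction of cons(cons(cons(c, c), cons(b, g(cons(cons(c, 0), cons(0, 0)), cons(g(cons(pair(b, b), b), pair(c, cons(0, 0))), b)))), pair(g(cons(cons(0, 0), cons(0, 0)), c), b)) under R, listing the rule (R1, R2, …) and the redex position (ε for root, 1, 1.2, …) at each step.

cons(cons(cons(c, c), cons(b, c)), pair(0, b))

1. cons(cons(cons(c, c), cons(b, g(cons(cons(c, 0), cons(0, 0)), cons(g(cons(pair(b, b), b), pair(c, cons(0, 0))), b)))), pair(g(cons(cons(0, 0), cons(0, 0)), c), b))  →  cons(cons(cons(c, c), cons(b, c)), pair(g(cons(cons(0, 0), cons(0, 0)), c), b))   [R7 at 1.2.2]
2. cons(cons(cons(c, c), cons(b, c)), pair(g(cons(cons(0, 0), cons(0, 0)), c), b))  →  cons(cons(cons(c, c), cons(b, c)), pair(0, b))   [R7 at 2.1]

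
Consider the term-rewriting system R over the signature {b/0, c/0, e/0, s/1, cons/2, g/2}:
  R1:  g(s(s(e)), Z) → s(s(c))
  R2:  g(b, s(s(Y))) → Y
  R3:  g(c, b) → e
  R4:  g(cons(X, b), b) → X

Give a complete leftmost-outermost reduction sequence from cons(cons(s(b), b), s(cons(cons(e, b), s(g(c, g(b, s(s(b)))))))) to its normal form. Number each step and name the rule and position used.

cons(cons(s(b), b), s(cons(cons(e, b), s(e))))

1. cons(cons(s(b), b), s(cons(cons(e, b), s(g(c, g(b, s(s(b))))))))  →  cons(cons(s(b), b), s(cons(cons(e, b), s(g(c, b)))))   [R2 at 2.1.2.1.2]
2. cons(cons(s(b), b), s(cons(cons(e, b), s(g(c, b)))))  →  cons(cons(s(b), b), s(cons(cons(e, b), s(e))))   [R3 at 2.1.2.1]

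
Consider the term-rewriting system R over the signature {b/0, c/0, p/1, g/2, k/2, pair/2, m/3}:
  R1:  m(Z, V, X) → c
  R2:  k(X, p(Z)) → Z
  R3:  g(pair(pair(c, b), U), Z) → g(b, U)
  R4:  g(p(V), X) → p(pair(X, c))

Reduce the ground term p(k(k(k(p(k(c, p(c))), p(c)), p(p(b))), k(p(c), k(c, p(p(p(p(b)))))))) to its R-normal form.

p(p(b))

1. p(k(k(k(p(k(c, p(c))), p(c)), p(p(b))), k(p(c), k(c, p(p(p(p(b))))))))  →  p(k(p(b), k(p(c), k(c, p(p(p(p(b))))))))   [R2 at 1.1]
2. p(k(p(b), k(p(c), k(c, p(p(p(p(b))))))))  →  p(k(p(b), k(p(c), p(p(p(b))))))   [R2 at 1.2.2]
3. p(k(p(b), k(p(c), p(p(p(b))))))  →  p(k(p(b), p(p(b))))   [R2 at 1.2]
4. p(k(p(b), p(p(b))))  →  p(p(b))   [R2 at 1]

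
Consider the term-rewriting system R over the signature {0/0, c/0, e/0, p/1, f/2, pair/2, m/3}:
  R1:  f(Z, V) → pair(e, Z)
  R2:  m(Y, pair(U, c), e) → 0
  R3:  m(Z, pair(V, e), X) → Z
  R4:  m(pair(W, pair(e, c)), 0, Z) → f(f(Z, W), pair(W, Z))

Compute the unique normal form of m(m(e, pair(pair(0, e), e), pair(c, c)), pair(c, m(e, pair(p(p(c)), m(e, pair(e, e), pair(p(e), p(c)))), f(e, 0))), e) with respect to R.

e

1. m(m(e, pair(pair(0, e), e), pair(c, c)), pair(c, m(e, pair(p(p(c)), m(e, pair(e, e), pair(p(e), p(c)))), f(e, 0))), e)  →  m(e, pair(c, m(e, pair(p(p(c)), m(e, pair(e, e), pair(p(e), p(c)))), f(e, 0))), e)   [R3 at 1]
2. m(e, pair(c, m(e, pair(p(p(c)), m(e, pair(e, e), pair(p(e), p(c)))), f(e, 0))), e)  →  m(e, pair(c, m(e, pair(p(p(c)), e), f(e, 0))), e)   [R3 at 2.2.2.2]
3. m(e, pair(c, m(e, pair(p(p(c)), e), f(e, 0))), e)  →  m(e, pair(c, e), e)   [R3 at 2.2]
4. m(e, pair(c, e), e)  →  e   [R3 at ε]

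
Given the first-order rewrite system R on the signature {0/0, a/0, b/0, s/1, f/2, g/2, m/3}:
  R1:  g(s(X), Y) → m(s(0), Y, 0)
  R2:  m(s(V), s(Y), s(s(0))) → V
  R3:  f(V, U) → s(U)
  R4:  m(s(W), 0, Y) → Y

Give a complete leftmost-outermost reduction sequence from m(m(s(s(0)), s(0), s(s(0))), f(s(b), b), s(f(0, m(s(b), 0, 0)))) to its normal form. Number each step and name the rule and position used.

0

1. m(m(s(s(0)), s(0), s(s(0))), f(s(b), b), s(f(0, m(s(b), 0, 0))))  →  m(s(0), f(s(b), b), s(f(0, m(s(b), 0, 0))))   [R2 at 1]
2. m(s(0), f(s(b), b), s(f(0, m(s(b), 0, 0))))  →  m(s(0), s(b), s(f(0, m(s(b), 0, 0))))   [R3 at 2]
3. m(s(0), s(b), s(f(0, m(s(b), 0, 0))))  →  m(s(0), s(b), s(s(m(s(b), 0, 0))))   [R3 at 3.1]
4. m(s(0), s(b), s(s(m(s(b), 0, 0))))  →  m(s(0), s(b), s(s(0)))   [R4 at 3.1.1]
5. m(s(0), s(b), s(s(0)))  →  0   [R2 at ε]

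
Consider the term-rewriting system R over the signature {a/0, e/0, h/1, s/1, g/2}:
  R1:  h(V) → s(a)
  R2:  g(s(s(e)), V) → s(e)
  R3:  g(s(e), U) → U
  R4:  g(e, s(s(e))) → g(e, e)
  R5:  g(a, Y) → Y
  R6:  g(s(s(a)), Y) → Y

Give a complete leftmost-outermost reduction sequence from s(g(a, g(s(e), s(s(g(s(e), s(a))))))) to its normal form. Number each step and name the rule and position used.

s(s(s(s(a))))

1. s(g(a, g(s(e), s(s(g(s(e), s(a)))))))  →  s(g(s(e), s(s(g(s(e), s(a))))))   [R5 at 1]
2. s(g(s(e), s(s(g(s(e), s(a))))))  →  s(s(s(g(s(e), s(a)))))   [R3 at 1]
3. s(s(s(g(s(e), s(a)))))  →  s(s(s(s(a))))   [R3 at 1.1.1]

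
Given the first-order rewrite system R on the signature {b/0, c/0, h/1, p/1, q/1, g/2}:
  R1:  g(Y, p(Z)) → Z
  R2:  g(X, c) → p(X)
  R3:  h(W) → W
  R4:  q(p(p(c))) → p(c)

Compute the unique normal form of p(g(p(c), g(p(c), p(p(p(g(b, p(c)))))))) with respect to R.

1. p(g(p(c), g(p(c), p(p(p(g(b, p(c))))))))  →  p(g(p(c), p(p(g(b, p(c))))))   [R1 at 1.2]
2. p(g(p(c), p(p(g(b, p(c))))))  →  p(p(g(b, p(c))))   [R1 at 1]
3. p(p(g(b, p(c))))  →  p(p(c))   [R1 at 1.1]

p(p(c))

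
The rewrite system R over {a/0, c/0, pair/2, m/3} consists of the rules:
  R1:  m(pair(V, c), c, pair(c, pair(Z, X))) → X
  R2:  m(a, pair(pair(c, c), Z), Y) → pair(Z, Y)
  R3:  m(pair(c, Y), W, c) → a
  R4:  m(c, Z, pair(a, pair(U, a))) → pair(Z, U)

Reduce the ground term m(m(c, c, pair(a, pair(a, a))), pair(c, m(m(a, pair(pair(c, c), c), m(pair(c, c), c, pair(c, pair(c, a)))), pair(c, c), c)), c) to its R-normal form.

a

1. m(m(c, c, pair(a, pair(a, a))), pair(c, m(m(a, pair(pair(c, c), c), m(pair(c, c), c, pair(c, pair(c, a)))), pair(c, c), c)), c)  →  m(pair(c, a), pair(c, m(m(a, pair(pair(c, c), c), m(pair(c, c), c, pair(c, pair(c, a)))), pair(c, c), c)), c)   [R4 at 1]
2. m(pair(c, a), pair(c, m(m(a, pair(pair(c, c), c), m(pair(c, c), c, pair(c, pair(c, a)))), pair(c, c), c)), c)  →  a   [R3 at ε]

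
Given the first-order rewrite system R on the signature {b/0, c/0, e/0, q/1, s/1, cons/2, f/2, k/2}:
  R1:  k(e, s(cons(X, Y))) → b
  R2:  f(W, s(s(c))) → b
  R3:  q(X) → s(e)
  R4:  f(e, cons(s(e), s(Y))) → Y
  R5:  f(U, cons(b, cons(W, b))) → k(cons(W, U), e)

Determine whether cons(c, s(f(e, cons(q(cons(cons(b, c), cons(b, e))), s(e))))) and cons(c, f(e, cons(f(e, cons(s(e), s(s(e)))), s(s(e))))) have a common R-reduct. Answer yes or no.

yes — NF(t₁) = cons(c, s(e)), NF(t₂) = cons(c, s(e))

Reduce t₁ = cons(c, s(f(e, cons(q(cons(cons(b, c), cons(b, e))), s(e))))):
1. cons(c, s(f(e, cons(q(cons(cons(b, c), cons(b, e))), s(e)))))  →  cons(c, s(f(e, cons(s(e), s(e)))))   [R3 at 2.1.2.1]
2. cons(c, s(f(e, cons(s(e), s(e)))))  →  cons(c, s(e))   [R4 at 2.1]

Reduce t₂ = cons(c, f(e, cons(f(e, cons(s(e), s(s(e)))), s(s(e))))):
1. cons(c, f(e, cons(f(e, cons(s(e), s(s(e)))), s(s(e)))))  →  cons(c, f(e, cons(s(e), s(s(e)))))   [R4 at 2.2.1]
2. cons(c, f(e, cons(s(e), s(s(e)))))  →  cons(c, s(e))   [R4 at 2]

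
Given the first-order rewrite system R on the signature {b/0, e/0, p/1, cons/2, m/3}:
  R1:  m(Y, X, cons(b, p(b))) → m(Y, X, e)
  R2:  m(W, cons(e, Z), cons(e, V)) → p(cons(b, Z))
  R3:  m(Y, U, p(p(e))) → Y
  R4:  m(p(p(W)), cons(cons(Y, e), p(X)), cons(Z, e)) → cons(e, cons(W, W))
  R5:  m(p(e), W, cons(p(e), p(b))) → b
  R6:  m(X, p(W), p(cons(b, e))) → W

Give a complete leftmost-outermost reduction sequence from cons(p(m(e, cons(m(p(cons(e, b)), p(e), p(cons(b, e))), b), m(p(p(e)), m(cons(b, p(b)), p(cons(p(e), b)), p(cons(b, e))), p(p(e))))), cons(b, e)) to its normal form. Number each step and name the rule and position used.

cons(p(e), cons(b, e))

1. cons(p(m(e, cons(m(p(cons(e, b)), p(e), p(cons(b, e))), b), m(p(p(e)), m(cons(b, p(b)), p(cons(p(e), b)), p(cons(b, e))), p(p(e))))), cons(b, e))  →  cons(p(m(e, cons(e, b), m(p(p(e)), m(cons(b, p(b)), p(cons(p(e), b)), p(cons(b, e))), p(p(e))))), cons(b, e))   [R6 at 1.1.2.1]
2. cons(p(m(e, cons(e, b), m(p(p(e)), m(cons(b, p(b)), p(cons(p(e), b)), p(cons(b, e))), p(p(e))))), cons(b, e))  →  cons(p(m(e, cons(e, b), p(p(e)))), cons(b, e))   [R3 at 1.1.3]
3. cons(p(m(e, cons(e, b), p(p(e)))), cons(b, e))  →  cons(p(e), cons(b, e))   [R3 at 1.1]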